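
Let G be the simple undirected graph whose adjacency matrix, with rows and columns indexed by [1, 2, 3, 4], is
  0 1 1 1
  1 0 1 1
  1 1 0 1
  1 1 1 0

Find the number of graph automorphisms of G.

Every vertex has degree 3, so G is the complete graph K_4. Any permutation of the 4 vertices preserves K_4, so Aut(K_4) = S_4 of order 4! = 24.

24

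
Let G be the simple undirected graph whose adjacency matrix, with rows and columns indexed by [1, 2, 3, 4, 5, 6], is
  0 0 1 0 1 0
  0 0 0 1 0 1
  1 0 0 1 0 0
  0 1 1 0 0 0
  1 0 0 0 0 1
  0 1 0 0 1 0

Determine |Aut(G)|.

G is 2-regular and connected on 6 vertices, i.e. the cycle C_6. C_6 has 6 rotations and 6 reflections, so Aut(C_6) ≅ D_6 of order 12.

12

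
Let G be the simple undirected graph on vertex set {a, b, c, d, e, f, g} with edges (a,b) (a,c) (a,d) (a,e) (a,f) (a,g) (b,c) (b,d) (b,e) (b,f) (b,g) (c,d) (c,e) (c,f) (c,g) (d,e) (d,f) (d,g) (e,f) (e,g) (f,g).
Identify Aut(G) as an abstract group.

All 7 vertices are pairwise adjacent: G = K_7. Every bijection on the vertex set is an automorphism of K_7; hence Aut(K_7) ≅ S_7, order 5040.

S_7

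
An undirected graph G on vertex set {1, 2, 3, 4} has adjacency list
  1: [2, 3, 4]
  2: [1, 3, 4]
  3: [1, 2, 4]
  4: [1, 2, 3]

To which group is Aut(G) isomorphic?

Every vertex has degree 3, so G is the complete graph K_4. Any permutation of the 4 vertices preserves K_4, so Aut(K_4) = S_4 of order 4! = 24.

the symmetric group on 4 letters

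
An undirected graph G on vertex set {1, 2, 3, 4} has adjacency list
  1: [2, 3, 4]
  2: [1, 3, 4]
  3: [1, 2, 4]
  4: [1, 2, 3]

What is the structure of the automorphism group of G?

Every vertex has degree 3, so G is the complete graph K_4. Any permutation of the 4 vertices preserves K_4, so Aut(K_4) = S_4 of order 4! = 24.

the symmetric group on 4 letters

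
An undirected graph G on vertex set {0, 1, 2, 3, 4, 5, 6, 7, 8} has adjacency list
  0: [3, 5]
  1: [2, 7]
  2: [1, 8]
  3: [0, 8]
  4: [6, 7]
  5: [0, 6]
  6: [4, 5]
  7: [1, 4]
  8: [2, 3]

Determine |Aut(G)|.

18

Every vertex has degree 2 and the graph is connected, so G is the 9-cycle C_9. The automorphisms of the 9-cycle are exactly the symmetries of a regular 9-gon: the dihedral group D_9, |D_9| = 18.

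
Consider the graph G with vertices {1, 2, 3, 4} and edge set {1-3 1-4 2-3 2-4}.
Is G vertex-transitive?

Yes

G is 2-regular and bipartite on 2^2 = 4 vertices with girth 4; it is the hypercube graph Q_2. The symmetry group of the 2-cube is the hyperoctahedral group B_2 = Z_2 ≀ S_2, of order 2^2·2! = 8. This group acts transitively on the 4 vertices.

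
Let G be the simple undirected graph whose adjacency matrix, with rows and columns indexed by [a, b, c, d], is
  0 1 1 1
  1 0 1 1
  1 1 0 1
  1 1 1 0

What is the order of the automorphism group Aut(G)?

24

Every vertex has degree 3, so G is the complete graph K_4. Any permutation of the 4 vertices preserves K_4, so Aut(K_4) = S_4 of order 4! = 24.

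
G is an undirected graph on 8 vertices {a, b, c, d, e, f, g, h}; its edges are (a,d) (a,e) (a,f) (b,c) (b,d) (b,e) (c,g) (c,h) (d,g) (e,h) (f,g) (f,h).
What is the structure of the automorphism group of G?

G is 3-regular and bipartite on 2^3 = 8 vertices with girth 4; it is the hypercube graph Q_3. The symmetry group of the 3-cube is the hyperoctahedral group B_3 = Z_2 ≀ S_3, of order 2^3·3! = 48.

the hyperoctahedral group B_3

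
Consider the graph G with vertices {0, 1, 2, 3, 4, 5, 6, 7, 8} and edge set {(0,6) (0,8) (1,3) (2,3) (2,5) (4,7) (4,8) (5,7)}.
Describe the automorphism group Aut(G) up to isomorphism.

C_2

The degree sequence is [2, 1, 2, 2, 2, 2, 1, 2, 2]; the two degree-1 vertices 1 and 6 are the ends of a path, so G = P_9. The only nontrivial automorphism of a path is the end-to-end reflection, so Aut(G) ≅ Z_2.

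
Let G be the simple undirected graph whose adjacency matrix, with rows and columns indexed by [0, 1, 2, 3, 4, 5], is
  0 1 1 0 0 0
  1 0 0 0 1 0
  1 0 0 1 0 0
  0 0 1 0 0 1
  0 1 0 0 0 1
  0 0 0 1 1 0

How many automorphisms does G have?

12

Every vertex has degree 2 and the graph is connected, so G is the 6-cycle C_6. C_6 has 6 rotations and 6 reflections, so Aut(C_6) ≅ D_6 of order 12.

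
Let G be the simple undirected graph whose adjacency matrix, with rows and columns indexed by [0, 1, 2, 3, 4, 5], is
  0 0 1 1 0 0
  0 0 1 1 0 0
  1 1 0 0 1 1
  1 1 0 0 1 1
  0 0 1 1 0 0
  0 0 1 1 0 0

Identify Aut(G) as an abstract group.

The vertices split by degree into {2, 3} (degree 4) and {0, 1, 4, 5} (degree 2); every edge runs between the two parts, so G is the complete bipartite graph K_{2,4}. Automorphisms preserve the bipartition setwise (since the parts differ in size) and act as S_2 × S_4 within it; |Aut| = 48.

S_2 × S_4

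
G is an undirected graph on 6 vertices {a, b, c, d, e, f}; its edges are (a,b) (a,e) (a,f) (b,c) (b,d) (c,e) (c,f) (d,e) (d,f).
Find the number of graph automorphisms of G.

72

G is 3-regular and bipartite with parts {b, e, f} and {a, c, d} (each part is independent and every cross-pair is an edge), so G = K_{3,3}. Each part can be permuted independently (S_3 × S_3) and the two equal-size parts can also be swapped, giving (S_3 × S_3) ⋊ Z_2 of order 2·(3!)² = 72.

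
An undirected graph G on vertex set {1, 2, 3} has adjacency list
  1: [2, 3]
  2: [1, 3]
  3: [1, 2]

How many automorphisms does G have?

All 3 vertices are pairwise adjacent: G = K_3. Every bijection on the vertex set is an automorphism of K_3; hence Aut(K_3) ≅ S_3, order 6.

6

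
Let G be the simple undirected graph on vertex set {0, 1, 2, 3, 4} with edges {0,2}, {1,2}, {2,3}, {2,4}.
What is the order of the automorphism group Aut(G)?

24

Vertex 2 has degree 4 and every other vertex has degree 1, so G is the star K_{1,4} with centre 2. The 4 leaves are pairwise interchangeable while the centre is fixed, giving Aut(G) = S_4.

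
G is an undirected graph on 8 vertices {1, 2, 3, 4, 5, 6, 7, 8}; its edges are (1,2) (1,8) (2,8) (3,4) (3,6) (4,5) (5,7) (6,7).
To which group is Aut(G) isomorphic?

D_5 × D_3

G has two connected components, {3, 4, 5, 6, 7} and {1, 2, 8}; each is 2-regular, so G = C_5 ⊔ C_3. The components are non-isomorphic (different sizes), so Aut(G) = Aut(C_5) × Aut(C_3) = D_5 × D_3 of order 10·6 = 60.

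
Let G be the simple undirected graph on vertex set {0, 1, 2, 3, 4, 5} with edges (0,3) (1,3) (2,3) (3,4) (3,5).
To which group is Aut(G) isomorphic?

Vertex 3 has degree 5 and every other vertex has degree 1, so G is the star K_{1,5} with centre 3. Any automorphism fixes the centre and permutes the 5 leaves freely, so Aut(G) ≅ S_5 of order 5! = 120.

S_5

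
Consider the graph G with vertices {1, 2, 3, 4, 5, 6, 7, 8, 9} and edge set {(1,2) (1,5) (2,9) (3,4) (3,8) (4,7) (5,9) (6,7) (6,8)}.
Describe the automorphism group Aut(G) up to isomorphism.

D_5 × D_4

G has two connected components, {3, 4, 6, 7, 8} and {1, 2, 5, 9}; each is 2-regular, so G = C_5 ⊔ C_4. The components are non-isomorphic (different sizes), so Aut(G) = Aut(C_5) × Aut(C_4) = D_5 × D_4 of order 10·8 = 80.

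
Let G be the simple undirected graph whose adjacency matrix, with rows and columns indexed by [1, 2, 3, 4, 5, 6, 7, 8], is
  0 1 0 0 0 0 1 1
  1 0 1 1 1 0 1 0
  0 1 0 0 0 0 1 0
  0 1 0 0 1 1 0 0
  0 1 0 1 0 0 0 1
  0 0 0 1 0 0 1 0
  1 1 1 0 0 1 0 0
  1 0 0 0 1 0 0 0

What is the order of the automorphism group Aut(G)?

1

The degree sequence is [3, 5, 2, 3, 3, 2, 4, 2]. Checking the degree-preserving permutations of the vertex set shows that none except the identity preserves every edge, so Aut(G) is trivial.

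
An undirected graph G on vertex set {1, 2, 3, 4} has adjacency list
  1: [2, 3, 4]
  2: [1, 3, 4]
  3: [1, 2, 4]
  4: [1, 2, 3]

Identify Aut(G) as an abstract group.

All 4 vertices are pairwise adjacent: G = K_4. Any permutation of the 4 vertices preserves K_4, so Aut(K_4) = S_4 of order 4! = 24.

S_4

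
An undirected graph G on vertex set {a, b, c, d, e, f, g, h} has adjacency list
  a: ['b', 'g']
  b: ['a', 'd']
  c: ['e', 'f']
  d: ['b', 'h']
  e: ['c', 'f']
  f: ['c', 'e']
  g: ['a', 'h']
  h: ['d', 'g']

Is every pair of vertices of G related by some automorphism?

No

G has two connected components, {a, b, d, g, h} and {c, e, f}; each is 2-regular, so G = C_5 ⊔ C_3. The orbit of a under Aut(G) is {a, b, d, g, h}, which does not contain c, so G is not vertex-transitive.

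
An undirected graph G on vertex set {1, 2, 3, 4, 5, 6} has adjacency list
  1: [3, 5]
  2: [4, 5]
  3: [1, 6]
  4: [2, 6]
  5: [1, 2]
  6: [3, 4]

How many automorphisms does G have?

Every vertex has degree 2 and the graph is connected, so G is the 6-cycle C_6. The automorphisms of the 6-cycle are exactly the symmetries of a regular 6-gon: the dihedral group D_6, |D_6| = 12.

12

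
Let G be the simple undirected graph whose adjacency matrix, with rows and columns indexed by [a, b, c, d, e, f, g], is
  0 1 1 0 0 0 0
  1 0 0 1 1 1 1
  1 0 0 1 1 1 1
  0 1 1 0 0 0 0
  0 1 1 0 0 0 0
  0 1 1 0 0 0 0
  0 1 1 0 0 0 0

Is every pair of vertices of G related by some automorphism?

No

Automorphisms preserve degree, but G has vertices of degree 2 and vertices of degree 5; no automorphism maps one to the other, so G is not vertex-transitive.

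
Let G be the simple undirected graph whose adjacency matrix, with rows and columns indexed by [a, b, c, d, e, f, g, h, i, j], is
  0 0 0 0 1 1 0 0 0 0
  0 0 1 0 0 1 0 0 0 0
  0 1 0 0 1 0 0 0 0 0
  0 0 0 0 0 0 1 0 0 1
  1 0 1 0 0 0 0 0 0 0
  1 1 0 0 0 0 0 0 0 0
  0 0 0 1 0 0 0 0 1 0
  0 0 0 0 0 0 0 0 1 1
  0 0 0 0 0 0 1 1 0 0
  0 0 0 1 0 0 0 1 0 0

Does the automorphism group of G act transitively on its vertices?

Yes

G has two connected components, {a, b, c, e, f} and {d, g, h, i, j}; each is 2-regular, so G = C_5 ⊔ C_5. With two isomorphic components, Aut(G) = Aut(C_5) ≀ S_2 = (D_5 × D_5) ⋊ Z_2: permute each cycle by D_5, then optionally swap the two cycles. Order 2·(2·5)² = 200. This group acts transitively on the 10 vertices.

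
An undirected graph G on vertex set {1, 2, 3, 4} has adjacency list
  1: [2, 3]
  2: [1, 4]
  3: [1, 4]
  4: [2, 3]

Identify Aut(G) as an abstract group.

G is 2-regular and bipartite on 2^2 = 4 vertices with girth 4; it is the hypercube graph Q_2. Aut(Q_2) consists of the signed permutations of the 2 coordinate axes: 2! permutations times 2^2 sign flips, so |Aut| = 2^2·2! = 8.

D_4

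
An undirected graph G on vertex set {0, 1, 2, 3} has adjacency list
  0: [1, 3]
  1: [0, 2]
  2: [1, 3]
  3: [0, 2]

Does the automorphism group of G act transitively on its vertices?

G is 2-regular and bipartite on 2^2 = 4 vertices with girth 4; it is the hypercube graph Q_2. The symmetry group of the 2-cube is the hyperoctahedral group B_2 = Z_2 ≀ S_2, of order 2^2·2! = 8. Under this action every vertex can be carried to every other, so G is vertex-transitive.

Yes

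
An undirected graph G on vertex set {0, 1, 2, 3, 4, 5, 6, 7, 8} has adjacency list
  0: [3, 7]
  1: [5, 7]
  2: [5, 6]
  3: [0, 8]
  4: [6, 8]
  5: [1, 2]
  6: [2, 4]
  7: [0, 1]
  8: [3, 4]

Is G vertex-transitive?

Yes

G is 2-regular and connected on 9 vertices, i.e. the cycle C_9. C_9 has 9 rotations and 9 reflections, so Aut(C_9) ≅ D_9 of order 18. This group acts transitively on the 9 vertices.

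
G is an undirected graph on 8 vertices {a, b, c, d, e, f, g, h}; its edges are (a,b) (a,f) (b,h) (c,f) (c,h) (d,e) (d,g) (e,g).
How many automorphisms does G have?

60

G has two connected components, {a, b, c, f, h} and {d, e, g}; each is 2-regular, so G = C_5 ⊔ C_3. No automorphism exchanges components of different sizes, hence Aut(G) is the direct product D_3 × D_5, order 60.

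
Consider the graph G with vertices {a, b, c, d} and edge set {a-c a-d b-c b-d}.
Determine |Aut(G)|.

8

Every vertex has degree 2 and the graph is connected, so G is the 4-cycle C_4. The automorphisms of the 4-cycle are exactly the symmetries of a regular 4-gon: the dihedral group D_4, |D_4| = 8.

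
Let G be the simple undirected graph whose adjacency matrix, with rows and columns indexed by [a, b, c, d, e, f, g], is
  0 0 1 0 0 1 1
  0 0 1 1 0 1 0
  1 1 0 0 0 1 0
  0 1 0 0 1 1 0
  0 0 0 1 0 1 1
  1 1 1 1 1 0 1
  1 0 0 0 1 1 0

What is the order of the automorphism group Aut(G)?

Vertex f is the unique vertex of degree 6; the remaining 6 vertices each have degree 3 and induce a cycle, so G is the wheel on 7 vertices with hub f. With the hub fixed, the remaining symmetry is that of the rim cycle C_6, giving the dihedral group D_6.

12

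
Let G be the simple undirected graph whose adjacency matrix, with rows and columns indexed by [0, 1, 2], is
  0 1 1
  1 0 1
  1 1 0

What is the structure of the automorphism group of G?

the symmetric group on 3 letters

All 3 vertices are pairwise adjacent: G = K_3. Every bijection on the vertex set is an automorphism of K_3; hence Aut(K_3) ≅ S_3, order 6.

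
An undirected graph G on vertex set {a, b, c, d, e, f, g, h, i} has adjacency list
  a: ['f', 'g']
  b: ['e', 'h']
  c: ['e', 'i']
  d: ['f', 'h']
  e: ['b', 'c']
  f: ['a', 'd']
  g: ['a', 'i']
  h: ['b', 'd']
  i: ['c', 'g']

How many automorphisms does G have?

18

G is 2-regular and connected on 9 vertices, i.e. the cycle C_9. The automorphisms of the 9-cycle are exactly the symmetries of a regular 9-gon: the dihedral group D_9, |D_9| = 18.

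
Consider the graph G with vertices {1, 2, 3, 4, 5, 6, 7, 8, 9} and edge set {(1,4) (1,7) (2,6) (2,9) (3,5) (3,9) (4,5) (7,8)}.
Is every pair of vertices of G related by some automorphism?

Automorphisms preserve degree, but G has vertices of degree 1 and vertices of degree 2; no automorphism maps one to the other, so G is not vertex-transitive.

No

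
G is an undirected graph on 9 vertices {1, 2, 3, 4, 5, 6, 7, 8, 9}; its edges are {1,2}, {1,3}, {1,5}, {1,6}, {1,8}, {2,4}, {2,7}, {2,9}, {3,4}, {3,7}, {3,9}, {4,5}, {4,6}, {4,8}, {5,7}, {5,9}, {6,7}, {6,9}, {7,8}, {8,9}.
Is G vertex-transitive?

No

Automorphisms preserve degree, but G has vertices of degree 4 and vertices of degree 5; no automorphism maps one to the other, so G is not vertex-transitive.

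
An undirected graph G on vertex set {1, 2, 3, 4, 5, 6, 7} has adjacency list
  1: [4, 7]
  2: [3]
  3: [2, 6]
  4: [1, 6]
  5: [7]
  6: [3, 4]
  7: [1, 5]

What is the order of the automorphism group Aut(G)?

The degree sequence is [2, 1, 2, 2, 1, 2, 2]; the two degree-1 vertices 2 and 5 are the ends of a path, so G = P_7. A path has exactly one nontrivial symmetry — reversal — giving Aut(G) of order 2.

2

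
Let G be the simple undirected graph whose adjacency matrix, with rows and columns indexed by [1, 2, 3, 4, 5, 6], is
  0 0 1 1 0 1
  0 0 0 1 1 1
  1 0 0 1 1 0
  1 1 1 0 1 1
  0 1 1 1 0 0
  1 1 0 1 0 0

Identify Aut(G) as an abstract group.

D_5

Vertex 4 is the unique vertex of degree 5; the remaining 5 vertices each have degree 3 and induce a cycle, so G is the wheel on 6 vertices with hub 4. Every automorphism fixes the hub and acts on the rim 5-cycle, so Aut(G) ≅ Aut(C_5) = D_5 of order 10.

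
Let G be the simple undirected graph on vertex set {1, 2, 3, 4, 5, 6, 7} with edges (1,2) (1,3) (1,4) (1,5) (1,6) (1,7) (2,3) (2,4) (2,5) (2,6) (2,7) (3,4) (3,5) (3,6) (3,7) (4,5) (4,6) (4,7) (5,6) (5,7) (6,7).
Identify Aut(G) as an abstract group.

All 7 vertices are pairwise adjacent: G = K_7. Any permutation of the 7 vertices preserves K_7, so Aut(K_7) = S_7 of order 7! = 5040.

S_7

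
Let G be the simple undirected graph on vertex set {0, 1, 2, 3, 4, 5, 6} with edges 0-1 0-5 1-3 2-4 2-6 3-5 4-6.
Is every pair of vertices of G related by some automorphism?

No

G has two connected components, {0, 1, 3, 5} and {2, 4, 6}; each is 2-regular, so G = C_4 ⊔ C_3. The orbit of 0 under Aut(G) is {0, 1, 3, 5}, which does not contain 2, so G is not vertex-transitive.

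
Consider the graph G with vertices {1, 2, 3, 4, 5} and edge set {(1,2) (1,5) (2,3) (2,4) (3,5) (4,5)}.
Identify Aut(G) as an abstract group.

S_3 × S_2

The vertices split by degree into {2, 5} (degree 3) and {1, 3, 4} (degree 2); every edge runs between the two parts, so G is the complete bipartite graph K_{2,3}. The parts have unequal sizes, so no automorphism swaps them; each part is permuted independently, giving S_3 × S_2 of order 3!·2! = 12.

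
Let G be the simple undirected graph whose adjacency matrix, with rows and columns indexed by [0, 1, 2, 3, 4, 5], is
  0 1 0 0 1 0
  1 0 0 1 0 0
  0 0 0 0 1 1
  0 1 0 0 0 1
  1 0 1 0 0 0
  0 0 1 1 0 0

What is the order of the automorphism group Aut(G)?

Every vertex has degree 2 and the graph is connected, so G is the 6-cycle C_6. C_6 has 6 rotations and 6 reflections, so Aut(C_6) ≅ D_6 of order 12.

12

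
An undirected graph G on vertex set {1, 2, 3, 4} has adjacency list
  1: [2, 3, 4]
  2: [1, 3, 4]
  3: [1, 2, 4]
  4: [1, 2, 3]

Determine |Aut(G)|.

24

Every vertex has degree 3, so G is the complete graph K_4. Any permutation of the 4 vertices preserves K_4, so Aut(K_4) = S_4 of order 4! = 24.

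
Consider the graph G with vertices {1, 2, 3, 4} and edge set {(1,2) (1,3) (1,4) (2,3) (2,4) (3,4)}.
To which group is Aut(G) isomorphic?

All 4 vertices are pairwise adjacent: G = K_4. Any permutation of the 4 vertices preserves K_4, so Aut(K_4) = S_4 of order 4! = 24.

S_4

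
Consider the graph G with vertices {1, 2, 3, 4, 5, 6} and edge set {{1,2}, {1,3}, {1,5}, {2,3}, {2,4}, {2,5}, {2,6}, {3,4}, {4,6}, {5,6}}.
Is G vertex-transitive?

No

Vertex 2 is the only vertex of degree 5, so every automorphism fixes it; G is not vertex-transitive.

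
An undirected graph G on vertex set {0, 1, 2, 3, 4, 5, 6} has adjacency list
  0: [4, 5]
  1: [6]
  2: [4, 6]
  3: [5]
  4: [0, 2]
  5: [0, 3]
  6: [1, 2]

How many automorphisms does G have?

2

The degree sequence is [2, 1, 2, 1, 2, 2, 2]; the two degree-1 vertices 1 and 3 are the ends of a path, so G = P_7. The only nontrivial automorphism of a path is the end-to-end reflection, so Aut(G) ≅ Z_2.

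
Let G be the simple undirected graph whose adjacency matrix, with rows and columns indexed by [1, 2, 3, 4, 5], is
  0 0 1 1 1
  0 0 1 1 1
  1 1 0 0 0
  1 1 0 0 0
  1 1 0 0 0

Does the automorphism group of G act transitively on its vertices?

No

Automorphisms preserve degree, but G has vertices of degree 2 and vertices of degree 3; no automorphism maps one to the other, so G is not vertex-transitive.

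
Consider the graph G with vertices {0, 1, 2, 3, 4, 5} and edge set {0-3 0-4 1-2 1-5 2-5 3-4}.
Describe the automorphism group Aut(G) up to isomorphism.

D_3 ≀ Z_2

G has two connected components, {1, 2, 5} and {0, 3, 4}; each is 2-regular, so G = C_3 ⊔ C_3. With two isomorphic components, Aut(G) = Aut(C_3) ≀ S_2 = (D_3 × D_3) ⋊ Z_2: permute each cycle by D_3, then optionally swap the two cycles. Order 2·(2·3)² = 72.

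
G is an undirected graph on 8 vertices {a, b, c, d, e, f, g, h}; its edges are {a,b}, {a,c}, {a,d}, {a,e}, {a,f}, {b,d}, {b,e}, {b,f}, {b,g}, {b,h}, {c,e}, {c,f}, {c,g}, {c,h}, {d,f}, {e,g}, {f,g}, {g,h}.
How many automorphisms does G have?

1

The degree sequence is [5, 6, 5, 3, 4, 5, 5, 3]. Checking the degree-preserving permutations of the vertex set shows that none except the identity preserves every edge, so Aut(G) is trivial.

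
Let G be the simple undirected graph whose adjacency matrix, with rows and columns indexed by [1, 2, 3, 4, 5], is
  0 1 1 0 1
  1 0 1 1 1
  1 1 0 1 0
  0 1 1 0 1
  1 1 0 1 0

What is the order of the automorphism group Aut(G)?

Vertex 2 is the unique vertex of degree 4; the remaining 4 vertices each have degree 3 and induce a cycle, so G is the wheel on 5 vertices with hub 2. Every automorphism fixes the hub and acts on the rim 4-cycle, so Aut(G) ≅ Aut(C_4) = D_4 of order 8.

8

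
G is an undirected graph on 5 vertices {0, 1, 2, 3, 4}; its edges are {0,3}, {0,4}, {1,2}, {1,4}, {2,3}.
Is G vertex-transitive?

Every vertex has degree 2 and the graph is connected, so G is the 5-cycle C_5. The automorphisms of the 5-cycle are exactly the symmetries of a regular 5-gon: the dihedral group D_5, |D_5| = 10. This group acts transitively on the 5 vertices.

Yes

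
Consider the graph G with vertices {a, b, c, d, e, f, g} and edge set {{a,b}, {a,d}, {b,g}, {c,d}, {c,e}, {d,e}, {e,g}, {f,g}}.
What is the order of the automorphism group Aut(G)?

1

The degree sequence is [2, 2, 2, 3, 3, 1, 3]. Checking the degree-preserving permutations of the vertex set shows that none except the identity preserves every edge, so Aut(G) is trivial.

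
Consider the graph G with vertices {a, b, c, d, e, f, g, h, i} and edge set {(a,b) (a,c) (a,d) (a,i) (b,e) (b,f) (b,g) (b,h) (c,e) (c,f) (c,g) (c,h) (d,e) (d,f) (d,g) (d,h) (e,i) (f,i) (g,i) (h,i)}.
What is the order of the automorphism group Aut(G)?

The vertices split by degree into {b, c, d, i} (degree 5) and {a, e, f, g, h} (degree 4); every edge runs between the two parts, so G is the complete bipartite graph K_{4,5}. Automorphisms preserve the bipartition setwise (since the parts differ in size) and act as S_5 × S_4 within it; |Aut| = 2880.

2880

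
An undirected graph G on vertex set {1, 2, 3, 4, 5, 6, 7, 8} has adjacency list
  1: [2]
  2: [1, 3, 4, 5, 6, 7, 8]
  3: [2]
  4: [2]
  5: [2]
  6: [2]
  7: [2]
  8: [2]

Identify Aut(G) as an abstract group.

Vertex 2 has degree 7 and every other vertex has degree 1, so G is the star K_{1,7} with centre 2. Any automorphism fixes the centre and permutes the 7 leaves freely, so Aut(G) ≅ S_7 of order 7! = 5040.

S_7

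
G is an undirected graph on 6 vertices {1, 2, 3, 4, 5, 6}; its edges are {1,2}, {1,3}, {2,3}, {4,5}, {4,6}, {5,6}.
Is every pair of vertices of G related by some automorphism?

G has two connected components, {4, 5, 6} and {1, 2, 3}; each is 2-regular, so G = C_3 ⊔ C_3. Aut of a disjoint union of two copies of C_3 is the wreath product D_3 ≀ Z_2, of order 2·6² = 72. Under this action every vertex can be carried to every other, so G is vertex-transitive.

Yes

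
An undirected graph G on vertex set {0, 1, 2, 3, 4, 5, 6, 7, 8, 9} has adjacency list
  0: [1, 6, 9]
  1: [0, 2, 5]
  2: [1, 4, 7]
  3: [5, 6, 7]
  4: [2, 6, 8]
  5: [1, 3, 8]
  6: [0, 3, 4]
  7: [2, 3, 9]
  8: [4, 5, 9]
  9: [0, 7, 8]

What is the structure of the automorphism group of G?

S_5

G is 3-regular on 10 vertices with no triangles and no 4-cycles (girth 5): this is the Petersen graph. It is a classical fact that the Petersen graph has automorphism group S_5 (order 120), arising from its description as the Kneser graph K(5,2).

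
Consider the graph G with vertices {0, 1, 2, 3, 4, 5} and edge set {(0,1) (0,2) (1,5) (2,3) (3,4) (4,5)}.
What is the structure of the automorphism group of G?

D_6

G is 2-regular and connected on 6 vertices, i.e. the cycle C_6. C_6 has 6 rotations and 6 reflections, so Aut(C_6) ≅ D_6 of order 12.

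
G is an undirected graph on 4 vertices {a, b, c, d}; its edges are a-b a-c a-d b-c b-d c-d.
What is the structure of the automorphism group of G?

the symmetric group on 4 letters

Every vertex has degree 3, so G is the complete graph K_4. Every bijection on the vertex set is an automorphism of K_4; hence Aut(K_4) ≅ S_4, order 24.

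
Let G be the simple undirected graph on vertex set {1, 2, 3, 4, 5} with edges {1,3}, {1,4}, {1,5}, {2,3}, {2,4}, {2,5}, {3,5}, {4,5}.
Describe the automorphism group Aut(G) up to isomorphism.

Vertex 5 is the unique vertex of degree 4; the remaining 4 vertices each have degree 3 and induce a cycle, so G is the wheel on 5 vertices with hub 5. With the hub fixed, the remaining symmetry is that of the rim cycle C_4, giving the dihedral group D_4.

D_4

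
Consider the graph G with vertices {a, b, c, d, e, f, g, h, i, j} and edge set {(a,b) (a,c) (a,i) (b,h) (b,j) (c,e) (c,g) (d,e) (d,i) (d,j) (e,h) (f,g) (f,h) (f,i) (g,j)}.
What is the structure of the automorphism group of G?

G is 3-regular on 10 vertices with no triangles and no 4-cycles (girth 5): this is the Petersen graph. It is a classical fact that the Petersen graph has automorphism group S_5 (order 120), arising from its description as the Kneser graph K(5,2).

S_5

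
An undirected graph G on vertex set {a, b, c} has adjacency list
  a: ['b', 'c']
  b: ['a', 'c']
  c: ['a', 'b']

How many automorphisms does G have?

All 3 vertices are pairwise adjacent: G = K_3. Every bijection on the vertex set is an automorphism of K_3; hence Aut(K_3) ≅ S_3, order 6.

6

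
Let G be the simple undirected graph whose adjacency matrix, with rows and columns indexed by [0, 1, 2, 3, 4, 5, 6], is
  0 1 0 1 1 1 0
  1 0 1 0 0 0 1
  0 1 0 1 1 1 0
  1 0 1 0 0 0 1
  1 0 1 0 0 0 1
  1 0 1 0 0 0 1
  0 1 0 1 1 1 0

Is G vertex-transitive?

No

Automorphisms preserve degree, but G has vertices of degree 3 and vertices of degree 4; no automorphism maps one to the other, so G is not vertex-transitive.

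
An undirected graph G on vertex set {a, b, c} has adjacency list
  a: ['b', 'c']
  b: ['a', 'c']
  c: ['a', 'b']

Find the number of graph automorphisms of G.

All 3 vertices are pairwise adjacent: G = K_3. Every bijection on the vertex set is an automorphism of K_3; hence Aut(K_3) ≅ S_3, order 6.

6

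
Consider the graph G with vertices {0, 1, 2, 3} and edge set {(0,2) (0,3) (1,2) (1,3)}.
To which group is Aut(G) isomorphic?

D_4

Every vertex has degree 2 and the graph is connected, so G is the 4-cycle C_4. The automorphisms of the 4-cycle are exactly the symmetries of a regular 4-gon: the dihedral group D_4, |D_4| = 8.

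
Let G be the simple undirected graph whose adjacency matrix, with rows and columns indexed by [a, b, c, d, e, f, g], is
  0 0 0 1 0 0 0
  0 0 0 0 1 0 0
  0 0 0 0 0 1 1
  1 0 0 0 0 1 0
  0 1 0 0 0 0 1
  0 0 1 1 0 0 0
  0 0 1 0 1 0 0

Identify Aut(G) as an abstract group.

the cyclic group of order 2

The degree sequence is [1, 1, 2, 2, 2, 2, 2]; the two degree-1 vertices a and b are the ends of a path, so G = P_7. The only nontrivial automorphism of a path is the end-to-end reflection, so Aut(G) ≅ Z_2.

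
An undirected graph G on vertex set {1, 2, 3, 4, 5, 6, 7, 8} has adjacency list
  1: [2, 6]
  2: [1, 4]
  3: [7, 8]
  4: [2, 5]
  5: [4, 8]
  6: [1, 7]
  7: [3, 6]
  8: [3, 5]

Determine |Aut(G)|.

16

G is 2-regular and connected on 8 vertices, i.e. the cycle C_8. The automorphisms of the 8-cycle are exactly the symmetries of a regular 8-gon: the dihedral group D_8, |D_8| = 16.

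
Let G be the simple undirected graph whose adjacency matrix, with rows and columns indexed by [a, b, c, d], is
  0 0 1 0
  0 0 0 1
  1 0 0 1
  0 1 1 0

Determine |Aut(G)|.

The degree sequence is [1, 1, 2, 2]; the two degree-1 vertices a and b are the ends of a path, so G = P_4. A path has exactly one nontrivial symmetry — reversal — giving Aut(G) of order 2.

2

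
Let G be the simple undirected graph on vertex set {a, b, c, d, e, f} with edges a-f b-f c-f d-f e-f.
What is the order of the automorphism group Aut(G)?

120

Vertex f has degree 5 and every other vertex has degree 1, so G is the star K_{1,5} with centre f. The 5 leaves are pairwise interchangeable while the centre is fixed, giving Aut(G) = S_5.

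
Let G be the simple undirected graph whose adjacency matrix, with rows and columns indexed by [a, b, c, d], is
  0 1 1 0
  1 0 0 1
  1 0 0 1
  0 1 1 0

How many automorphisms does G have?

G is 2-regular and connected on 4 vertices, i.e. the cycle C_4. The automorphisms of the 4-cycle are exactly the symmetries of a regular 4-gon: the dihedral group D_4, |D_4| = 8.

8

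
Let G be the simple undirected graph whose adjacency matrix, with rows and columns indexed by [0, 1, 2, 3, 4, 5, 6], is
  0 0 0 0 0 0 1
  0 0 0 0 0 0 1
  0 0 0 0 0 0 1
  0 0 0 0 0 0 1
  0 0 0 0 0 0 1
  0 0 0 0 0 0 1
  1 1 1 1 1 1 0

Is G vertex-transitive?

Vertex 6 is the only vertex of degree 6, so every automorphism fixes it; G is not vertex-transitive.

No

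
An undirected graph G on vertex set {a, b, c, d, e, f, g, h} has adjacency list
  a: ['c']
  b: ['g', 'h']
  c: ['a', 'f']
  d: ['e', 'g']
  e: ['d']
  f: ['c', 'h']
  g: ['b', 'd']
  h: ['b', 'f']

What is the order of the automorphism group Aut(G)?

The degree sequence is [1, 2, 2, 2, 1, 2, 2, 2]; the two degree-1 vertices a and e are the ends of a path, so G = P_8. The only nontrivial automorphism of a path is the end-to-end reflection, so Aut(G) ≅ Z_2.

2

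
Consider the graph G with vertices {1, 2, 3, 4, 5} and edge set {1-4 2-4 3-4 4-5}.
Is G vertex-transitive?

Vertex 4 is the only vertex of degree 4, so every automorphism fixes it; G is not vertex-transitive.

No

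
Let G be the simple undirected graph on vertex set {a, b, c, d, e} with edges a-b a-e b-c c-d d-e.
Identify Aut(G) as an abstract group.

the dihedral group of order 10

G is 2-regular and connected on 5 vertices, i.e. the cycle C_5. C_5 has 5 rotations and 5 reflections, so Aut(C_5) ≅ D_5 of order 10.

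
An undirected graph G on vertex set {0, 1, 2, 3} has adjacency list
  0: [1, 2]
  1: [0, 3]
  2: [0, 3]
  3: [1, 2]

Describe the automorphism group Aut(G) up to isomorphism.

G is 2-regular and bipartite on 2^2 = 4 vertices with girth 4; it is the hypercube graph Q_2. The symmetry group of the 2-cube is the hyperoctahedral group B_2 = Z_2 ≀ S_2, of order 2^2·2! = 8.

the hyperoctahedral group B_2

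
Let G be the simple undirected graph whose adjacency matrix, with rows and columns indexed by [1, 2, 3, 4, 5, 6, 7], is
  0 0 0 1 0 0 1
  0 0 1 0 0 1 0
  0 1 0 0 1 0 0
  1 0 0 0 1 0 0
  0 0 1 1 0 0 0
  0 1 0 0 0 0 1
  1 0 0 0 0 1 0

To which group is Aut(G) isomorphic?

Every vertex has degree 2 and the graph is connected, so G is the 7-cycle C_7. The automorphisms of the 7-cycle are exactly the symmetries of a regular 7-gon: the dihedral group D_7, |D_7| = 14.

D_7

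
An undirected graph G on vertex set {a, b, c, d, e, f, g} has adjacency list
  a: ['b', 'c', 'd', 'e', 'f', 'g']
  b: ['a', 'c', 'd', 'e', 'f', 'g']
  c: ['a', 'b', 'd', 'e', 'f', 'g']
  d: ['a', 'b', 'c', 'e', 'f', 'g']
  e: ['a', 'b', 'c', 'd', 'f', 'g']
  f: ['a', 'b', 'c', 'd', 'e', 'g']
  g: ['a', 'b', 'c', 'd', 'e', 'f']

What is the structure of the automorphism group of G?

the symmetric group on 7 letters

All 7 vertices are pairwise adjacent: G = K_7. Any permutation of the 7 vertices preserves K_7, so Aut(K_7) = S_7 of order 7! = 5040.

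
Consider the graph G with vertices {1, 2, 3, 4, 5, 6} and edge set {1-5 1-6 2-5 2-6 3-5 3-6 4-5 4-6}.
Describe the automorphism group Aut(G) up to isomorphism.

S_4 × S_2

The vertices split by degree into {5, 6} (degree 4) and {1, 2, 3, 4} (degree 2); every edge runs between the two parts, so G is the complete bipartite graph K_{2,4}. Automorphisms preserve the bipartition setwise (since the parts differ in size) and act as S_4 × S_2 within it; |Aut| = 48.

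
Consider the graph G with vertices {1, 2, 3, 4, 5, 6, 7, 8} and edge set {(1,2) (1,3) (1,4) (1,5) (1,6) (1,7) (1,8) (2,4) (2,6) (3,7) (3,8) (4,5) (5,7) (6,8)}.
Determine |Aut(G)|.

Vertex 1 is the unique vertex of degree 7; the remaining 7 vertices each have degree 3 and induce a cycle, so G is the wheel on 8 vertices with hub 1. Every automorphism fixes the hub and acts on the rim 7-cycle, so Aut(G) ≅ Aut(C_7) = D_7 of order 14.

14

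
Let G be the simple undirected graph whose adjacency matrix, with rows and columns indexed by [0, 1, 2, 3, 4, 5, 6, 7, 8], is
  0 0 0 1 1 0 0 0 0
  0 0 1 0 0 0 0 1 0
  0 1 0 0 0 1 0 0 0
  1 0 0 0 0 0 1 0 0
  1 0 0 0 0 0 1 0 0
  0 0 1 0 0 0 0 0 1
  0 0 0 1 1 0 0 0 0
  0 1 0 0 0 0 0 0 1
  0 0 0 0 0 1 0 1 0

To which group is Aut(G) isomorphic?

G has two connected components, {1, 2, 5, 7, 8} and {0, 3, 4, 6}; each is 2-regular, so G = C_5 ⊔ C_4. No automorphism exchanges components of different sizes, hence Aut(G) is the direct product D_4 × D_5, order 80.

D_4 × D_5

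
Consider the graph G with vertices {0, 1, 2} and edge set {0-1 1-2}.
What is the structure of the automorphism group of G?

the cyclic group of order 2

The degree sequence is [1, 2, 1]; the two degree-1 vertices 0 and 2 are the ends of a path, so G = P_3. A path has exactly one nontrivial symmetry — reversal — giving Aut(G) of order 2.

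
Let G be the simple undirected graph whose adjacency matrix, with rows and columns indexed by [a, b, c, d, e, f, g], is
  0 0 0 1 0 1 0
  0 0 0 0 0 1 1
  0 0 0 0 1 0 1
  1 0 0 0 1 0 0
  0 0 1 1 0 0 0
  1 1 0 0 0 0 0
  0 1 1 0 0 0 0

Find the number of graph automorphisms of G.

Every vertex has degree 2 and the graph is connected, so G is the 7-cycle C_7. C_7 has 7 rotations and 7 reflections, so Aut(C_7) ≅ D_7 of order 14.

14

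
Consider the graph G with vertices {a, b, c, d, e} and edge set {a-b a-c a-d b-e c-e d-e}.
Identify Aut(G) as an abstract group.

The vertices split by degree into {a, e} (degree 3) and {b, c, d} (degree 2); every edge runs between the two parts, so G is the complete bipartite graph K_{2,3}. The parts have unequal sizes, so no automorphism swaps them; each part is permuted independently, giving S_3 × S_2 of order 3!·2! = 12.

S_3 × S_2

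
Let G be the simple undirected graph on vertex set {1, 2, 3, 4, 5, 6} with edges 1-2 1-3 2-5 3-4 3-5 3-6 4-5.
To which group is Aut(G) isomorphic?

Degrees alone do not determine every vertex (e.g. 1 and 2 both have degree 2), but their neighbour-degree multisets differ: N(1) has degrees [2, 4] while N(2) has degrees [2, 3]. Repeating this refinement separates all vertices, so the only automorphism is the identity.

{e}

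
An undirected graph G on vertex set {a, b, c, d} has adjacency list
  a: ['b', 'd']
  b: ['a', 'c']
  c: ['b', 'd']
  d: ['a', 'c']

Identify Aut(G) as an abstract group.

Every vertex has degree 2 and the graph is connected, so G is the 4-cycle C_4. The automorphisms of the 4-cycle are exactly the symmetries of a regular 4-gon: the dihedral group D_4, |D_4| = 8.

the dihedral group of order 8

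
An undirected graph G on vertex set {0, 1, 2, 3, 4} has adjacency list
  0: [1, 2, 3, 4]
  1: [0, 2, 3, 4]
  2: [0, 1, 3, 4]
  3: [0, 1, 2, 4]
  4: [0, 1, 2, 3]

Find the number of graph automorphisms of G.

120

All 5 vertices are pairwise adjacent: G = K_5. Any permutation of the 5 vertices preserves K_5, so Aut(K_5) = S_5 of order 5! = 120.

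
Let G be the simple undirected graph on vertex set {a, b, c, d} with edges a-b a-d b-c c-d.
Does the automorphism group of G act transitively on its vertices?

G is 2-regular and bipartite with parts {a, c} and {b, d} (each part is independent and every cross-pair is an edge), so G = K_{2,2}. Each part can be permuted independently (S_2 × S_2) and the two equal-size parts can also be swapped, giving (S_2 × S_2) ⋊ Z_2 of order 2·(2!)² = 8. This group acts transitively on the 4 vertices.

Yes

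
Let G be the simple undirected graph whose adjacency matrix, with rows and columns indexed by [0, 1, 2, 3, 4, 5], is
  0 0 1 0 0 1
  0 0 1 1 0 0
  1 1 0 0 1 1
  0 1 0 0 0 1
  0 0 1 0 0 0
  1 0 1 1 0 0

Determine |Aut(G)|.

1

Degrees alone do not determine every vertex (e.g. 0 and 1 both have degree 2), but their neighbour-degree multisets differ: N(0) has degrees [3, 4] while N(1) has degrees [2, 4]. Repeating this refinement separates all vertices, so the only automorphism is the identity.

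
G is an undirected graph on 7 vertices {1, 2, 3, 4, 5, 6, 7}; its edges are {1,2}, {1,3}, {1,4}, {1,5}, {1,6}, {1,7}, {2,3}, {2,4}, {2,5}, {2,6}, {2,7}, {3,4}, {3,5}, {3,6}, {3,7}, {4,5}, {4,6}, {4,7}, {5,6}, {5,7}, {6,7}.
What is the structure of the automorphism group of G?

the symmetric group on 7 letters

Every vertex has degree 6, so G is the complete graph K_7. Any permutation of the 7 vertices preserves K_7, so Aut(K_7) = S_7 of order 7! = 5040.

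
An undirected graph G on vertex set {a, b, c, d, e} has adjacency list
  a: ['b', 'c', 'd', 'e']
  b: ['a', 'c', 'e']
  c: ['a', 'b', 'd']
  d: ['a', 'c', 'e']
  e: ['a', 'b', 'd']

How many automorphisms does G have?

Vertex a is the unique vertex of degree 4; the remaining 4 vertices each have degree 3 and induce a cycle, so G is the wheel on 5 vertices with hub a. With the hub fixed, the remaining symmetry is that of the rim cycle C_4, giving the dihedral group D_4.

8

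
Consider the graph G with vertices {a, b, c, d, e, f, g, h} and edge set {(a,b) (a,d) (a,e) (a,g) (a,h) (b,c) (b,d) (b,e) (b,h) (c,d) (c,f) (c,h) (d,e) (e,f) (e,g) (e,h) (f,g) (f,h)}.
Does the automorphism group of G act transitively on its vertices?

No

Vertex e is the only vertex of degree 6, so every automorphism fixes it; G is not vertex-transitive.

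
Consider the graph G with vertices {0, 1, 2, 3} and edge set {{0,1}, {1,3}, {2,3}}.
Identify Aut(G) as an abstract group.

Z_2

The degree sequence is [1, 2, 1, 2]; the two degree-1 vertices 0 and 2 are the ends of a path, so G = P_4. A path has exactly one nontrivial symmetry — reversal — giving Aut(G) of order 2.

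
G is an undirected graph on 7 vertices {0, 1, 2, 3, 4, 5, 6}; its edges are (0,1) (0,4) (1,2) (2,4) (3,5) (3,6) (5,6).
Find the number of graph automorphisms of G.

G has two connected components, {0, 1, 2, 4} and {3, 5, 6}; each is 2-regular, so G = C_4 ⊔ C_3. The components are non-isomorphic (different sizes), so Aut(G) = Aut(C_4) × Aut(C_3) = D_4 × D_3 of order 8·6 = 48.

48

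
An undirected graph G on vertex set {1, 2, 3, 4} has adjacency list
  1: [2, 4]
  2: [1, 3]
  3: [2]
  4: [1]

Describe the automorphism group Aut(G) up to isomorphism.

Z_2

The degree sequence is [2, 2, 1, 1]; the two degree-1 vertices 3 and 4 are the ends of a path, so G = P_4. A path has exactly one nontrivial symmetry — reversal — giving Aut(G) of order 2.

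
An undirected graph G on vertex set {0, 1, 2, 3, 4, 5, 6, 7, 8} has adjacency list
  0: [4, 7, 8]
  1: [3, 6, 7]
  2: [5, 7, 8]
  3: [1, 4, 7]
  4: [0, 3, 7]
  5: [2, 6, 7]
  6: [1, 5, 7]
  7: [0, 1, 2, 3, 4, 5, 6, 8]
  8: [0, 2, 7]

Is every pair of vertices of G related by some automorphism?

Vertex 7 is the only vertex of degree 8, so every automorphism fixes it; G is not vertex-transitive.

No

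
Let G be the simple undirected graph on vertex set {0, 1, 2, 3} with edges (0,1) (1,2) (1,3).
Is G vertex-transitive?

Vertex 1 is the only vertex of degree 3, so every automorphism fixes it; G is not vertex-transitive.

No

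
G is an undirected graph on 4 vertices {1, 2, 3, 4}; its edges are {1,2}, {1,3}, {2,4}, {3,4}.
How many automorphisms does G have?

8

G is 2-regular and bipartite on 2^2 = 4 vertices with girth 4; it is the hypercube graph Q_2. Aut(Q_2) consists of the signed permutations of the 2 coordinate axes: 2! permutations times 2^2 sign flips, so |Aut| = 2^2·2! = 8.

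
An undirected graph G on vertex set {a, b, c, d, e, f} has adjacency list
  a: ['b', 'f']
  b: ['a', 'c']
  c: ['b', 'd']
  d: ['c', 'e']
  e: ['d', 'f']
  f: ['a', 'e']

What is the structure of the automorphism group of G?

G is 2-regular and connected on 6 vertices, i.e. the cycle C_6. C_6 has 6 rotations and 6 reflections, so Aut(C_6) ≅ D_6 of order 12.

the dihedral group of order 12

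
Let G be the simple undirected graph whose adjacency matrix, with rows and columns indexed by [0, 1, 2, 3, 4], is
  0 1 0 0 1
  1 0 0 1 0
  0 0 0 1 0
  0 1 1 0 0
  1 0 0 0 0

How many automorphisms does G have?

The degree sequence is [2, 2, 1, 2, 1]; the two degree-1 vertices 2 and 4 are the ends of a path, so G = P_5. A path has exactly one nontrivial symmetry — reversal — giving Aut(G) of order 2.

2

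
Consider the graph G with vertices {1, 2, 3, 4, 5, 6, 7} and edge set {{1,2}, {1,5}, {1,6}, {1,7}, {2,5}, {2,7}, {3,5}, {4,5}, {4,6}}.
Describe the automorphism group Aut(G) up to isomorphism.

1

The degree sequence is [4, 3, 1, 2, 4, 2, 2]. Checking the degree-preserving permutations of the vertex set shows that none except the identity preserves every edge, so Aut(G) is trivial.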